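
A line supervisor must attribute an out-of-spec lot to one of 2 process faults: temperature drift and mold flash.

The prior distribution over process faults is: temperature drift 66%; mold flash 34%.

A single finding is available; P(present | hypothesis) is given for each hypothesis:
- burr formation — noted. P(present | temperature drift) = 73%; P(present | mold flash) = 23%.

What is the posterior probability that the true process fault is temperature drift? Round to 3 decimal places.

0.860

By Bayes' rule, the unnormalized weight for each hypothesis is prior × likelihood:
  temperature drift: 0.66 × 0.73 = 0.4818
  mold flash: 0.34 × 0.23 = 0.0782
Normalizing constant Z = 0.4818 + 0.0782 = 0.56.
P(temperature drift | evidence) = 0.4818 / 0.56 ≈ 0.860.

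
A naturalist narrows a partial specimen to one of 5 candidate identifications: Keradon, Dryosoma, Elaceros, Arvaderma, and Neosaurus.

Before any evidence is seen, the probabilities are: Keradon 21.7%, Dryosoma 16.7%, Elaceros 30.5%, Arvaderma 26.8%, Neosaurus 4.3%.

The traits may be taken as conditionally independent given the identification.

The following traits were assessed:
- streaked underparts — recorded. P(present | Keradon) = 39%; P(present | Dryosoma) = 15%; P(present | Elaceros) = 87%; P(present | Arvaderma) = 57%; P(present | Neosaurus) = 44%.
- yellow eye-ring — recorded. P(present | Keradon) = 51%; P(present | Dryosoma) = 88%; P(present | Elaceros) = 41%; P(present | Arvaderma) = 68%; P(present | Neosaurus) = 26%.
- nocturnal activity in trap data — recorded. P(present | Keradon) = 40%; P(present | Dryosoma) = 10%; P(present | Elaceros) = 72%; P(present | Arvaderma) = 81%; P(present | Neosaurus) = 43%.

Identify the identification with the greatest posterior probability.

For each hypothesis, the unnormalized posterior weight is prior × product of the trait likelihoods:
  Keradon: 0.217 × 0.39 × 0.51 × 0.40 = 0.017265
  Dryosoma: 0.167 × 0.15 × 0.88 × 0.10 = 0.0022044
  Elaceros: 0.305 × 0.87 × 0.41 × 0.72 = 0.078331
  Arvaderma: 0.268 × 0.57 × 0.68 × 0.81 = 0.08414
  Neosaurus: 0.043 × 0.44 × 0.26 × 0.43 = 0.0021153
Normalizing constant Z = 0.017265 + 0.0022044 + 0.078331 + 0.08414 + 0.0021153 = 0.18406.
P(Keradon | evidence) ≈ 0.017265 / 0.18406 ≈ 0.094
P(Dryosoma | evidence) ≈ 0.0022044 / 0.18406 ≈ 0.012
P(Elaceros | evidence) ≈ 0.078331 / 0.18406 ≈ 0.426
P(Arvaderma | evidence) ≈ 0.08414 / 0.18406 ≈ 0.457
P(Neosaurus | evidence) ≈ 0.0021153 / 0.18406 ≈ 0.011
The largest is 0.457, so Arvaderma is most probable.

Arvaderma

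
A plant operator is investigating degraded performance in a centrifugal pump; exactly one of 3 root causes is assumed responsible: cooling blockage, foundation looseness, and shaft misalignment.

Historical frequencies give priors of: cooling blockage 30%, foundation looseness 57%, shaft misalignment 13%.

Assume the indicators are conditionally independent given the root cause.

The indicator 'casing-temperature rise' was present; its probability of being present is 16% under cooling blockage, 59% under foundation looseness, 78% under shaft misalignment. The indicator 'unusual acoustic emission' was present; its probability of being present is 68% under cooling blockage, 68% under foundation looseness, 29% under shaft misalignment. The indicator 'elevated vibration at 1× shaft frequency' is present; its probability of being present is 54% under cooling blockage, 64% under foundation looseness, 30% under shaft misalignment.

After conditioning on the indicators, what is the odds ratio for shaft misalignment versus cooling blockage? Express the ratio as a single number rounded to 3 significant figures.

0.501

Posterior odds equal prior odds times the likelihood ratio; only the two competing hypotheses matter.
  shaft misalignment: 0.13 × 0.78 × 0.29 × 0.30 = 0.0088218
  cooling blockage: 0.30 × 0.16 × 0.68 × 0.54 = 0.017626
Posterior odds = 0.0088218 / 0.017626 ≈ 0.501.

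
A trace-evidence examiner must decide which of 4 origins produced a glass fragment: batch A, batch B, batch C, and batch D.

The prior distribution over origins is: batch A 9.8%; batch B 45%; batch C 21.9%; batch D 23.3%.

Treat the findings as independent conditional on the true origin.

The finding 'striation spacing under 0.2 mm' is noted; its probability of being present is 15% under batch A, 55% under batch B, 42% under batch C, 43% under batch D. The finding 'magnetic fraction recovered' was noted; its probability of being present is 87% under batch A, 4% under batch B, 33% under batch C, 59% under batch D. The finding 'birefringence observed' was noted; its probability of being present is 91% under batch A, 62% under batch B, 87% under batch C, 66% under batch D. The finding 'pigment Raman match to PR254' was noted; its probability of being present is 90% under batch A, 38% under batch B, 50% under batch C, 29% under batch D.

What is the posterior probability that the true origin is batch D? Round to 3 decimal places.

0.303

By Bayes' rule with conditional independence, the unnormalized weight for each hypothesis is prior × ∏ likelihoods:
  batch A: 0.098 × 0.15 × 0.87 × 0.91 × 0.90 = 0.010474
  batch B: 0.450 × 0.55 × 0.04 × 0.62 × 0.38 = 0.0023324
  batch C: 0.219 × 0.42 × 0.33 × 0.87 × 0.50 = 0.013204
  batch D: 0.233 × 0.43 × 0.59 × 0.66 × 0.29 = 0.011314
Marginal likelihood of the evidence = 0.037324.
P(batch D | evidence) = 0.011314 / 0.037324 ≈ 0.303.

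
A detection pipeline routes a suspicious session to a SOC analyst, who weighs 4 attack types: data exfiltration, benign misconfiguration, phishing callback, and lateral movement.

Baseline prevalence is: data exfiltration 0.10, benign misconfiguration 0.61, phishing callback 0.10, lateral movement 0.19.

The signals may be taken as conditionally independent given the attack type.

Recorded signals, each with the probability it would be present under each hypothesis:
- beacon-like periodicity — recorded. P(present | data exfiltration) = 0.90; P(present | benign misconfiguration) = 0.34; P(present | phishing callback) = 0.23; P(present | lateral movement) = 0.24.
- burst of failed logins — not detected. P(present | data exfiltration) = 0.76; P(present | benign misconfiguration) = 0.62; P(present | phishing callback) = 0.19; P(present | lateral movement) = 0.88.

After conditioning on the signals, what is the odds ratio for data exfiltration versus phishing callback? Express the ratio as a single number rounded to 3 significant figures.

1.16

Posterior odds equal prior odds times the likelihood ratio; only the two competing hypotheses matter (using 1 − P(present | H) for each absent signal).
  data exfiltration: 0.10 × 0.90 × (1 − 0.76) = 0.0216
  phishing callback: 0.10 × 0.23 × (1 − 0.19) = 0.01863
Odds(data exfiltration : phishing callback) = 0.0216 / 0.01863 ≈ 1.16.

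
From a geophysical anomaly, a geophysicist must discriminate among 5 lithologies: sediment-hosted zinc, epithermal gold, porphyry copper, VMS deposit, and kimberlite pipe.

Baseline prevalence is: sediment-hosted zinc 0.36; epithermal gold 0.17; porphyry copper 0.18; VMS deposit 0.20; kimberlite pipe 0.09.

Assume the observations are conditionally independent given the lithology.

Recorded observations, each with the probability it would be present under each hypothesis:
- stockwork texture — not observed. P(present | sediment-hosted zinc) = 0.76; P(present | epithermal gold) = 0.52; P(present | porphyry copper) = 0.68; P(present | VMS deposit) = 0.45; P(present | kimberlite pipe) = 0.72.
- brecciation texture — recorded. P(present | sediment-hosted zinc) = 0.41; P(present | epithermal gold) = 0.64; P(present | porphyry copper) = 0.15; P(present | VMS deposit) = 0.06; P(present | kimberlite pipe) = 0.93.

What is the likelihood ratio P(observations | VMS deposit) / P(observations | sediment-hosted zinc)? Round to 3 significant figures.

0.335

Take the product of per-observation likelihoods under each hypothesis (using 1 − P(present | H) for each absent observation), then divide.
  VMS deposit: (1 − 0.45) × 0.06 = 0.033
  sediment-hosted zinc: (1 − 0.76) × 0.41 = 0.0984
Bayes factor = 0.033 / 0.0984 ≈ 0.335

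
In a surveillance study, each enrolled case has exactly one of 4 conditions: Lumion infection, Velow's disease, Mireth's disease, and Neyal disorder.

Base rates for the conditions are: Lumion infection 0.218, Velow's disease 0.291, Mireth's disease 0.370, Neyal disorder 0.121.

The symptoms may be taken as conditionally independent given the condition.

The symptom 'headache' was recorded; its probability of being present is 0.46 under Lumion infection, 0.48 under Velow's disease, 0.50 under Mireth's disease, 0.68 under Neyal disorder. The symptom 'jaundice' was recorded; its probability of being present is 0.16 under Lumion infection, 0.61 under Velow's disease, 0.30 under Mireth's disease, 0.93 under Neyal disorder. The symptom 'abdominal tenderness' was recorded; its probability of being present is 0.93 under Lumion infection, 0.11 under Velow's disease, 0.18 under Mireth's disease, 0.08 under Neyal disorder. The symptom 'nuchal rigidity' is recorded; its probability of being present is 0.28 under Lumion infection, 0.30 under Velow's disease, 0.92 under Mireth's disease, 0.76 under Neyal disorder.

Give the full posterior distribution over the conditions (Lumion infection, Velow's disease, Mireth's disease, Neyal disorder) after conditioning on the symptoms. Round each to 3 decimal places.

0.201, 0.135, 0.441, 0.223

For each hypothesis, the unnormalized posterior weight is prior × product of the symptom likelihoods:
  Lumion infection: 0.218 × 0.46 × 0.16 × 0.93 × 0.28 = 0.0041781
  Velow's disease: 0.291 × 0.48 × 0.61 × 0.11 × 0.30 = 0.0028118
  Mireth's disease: 0.370 × 0.50 × 0.30 × 0.18 × 0.92 = 0.0091908
  Neyal disorder: 0.121 × 0.68 × 0.93 × 0.08 × 0.76 = 0.0046524
Normalizing constant Z = 0.0041781 + 0.0028118 + 0.0091908 + 0.0046524 = 0.020833.
P(Lumion infection | evidence) = 0.0041781 / 0.020833 ≈ 0.201
P(Velow's disease | evidence) = 0.0028118 / 0.020833 ≈ 0.135
P(Mireth's disease | evidence) = 0.0091908 / 0.020833 ≈ 0.441
P(Neyal disorder | evidence) = 0.0046524 / 0.020833 ≈ 0.223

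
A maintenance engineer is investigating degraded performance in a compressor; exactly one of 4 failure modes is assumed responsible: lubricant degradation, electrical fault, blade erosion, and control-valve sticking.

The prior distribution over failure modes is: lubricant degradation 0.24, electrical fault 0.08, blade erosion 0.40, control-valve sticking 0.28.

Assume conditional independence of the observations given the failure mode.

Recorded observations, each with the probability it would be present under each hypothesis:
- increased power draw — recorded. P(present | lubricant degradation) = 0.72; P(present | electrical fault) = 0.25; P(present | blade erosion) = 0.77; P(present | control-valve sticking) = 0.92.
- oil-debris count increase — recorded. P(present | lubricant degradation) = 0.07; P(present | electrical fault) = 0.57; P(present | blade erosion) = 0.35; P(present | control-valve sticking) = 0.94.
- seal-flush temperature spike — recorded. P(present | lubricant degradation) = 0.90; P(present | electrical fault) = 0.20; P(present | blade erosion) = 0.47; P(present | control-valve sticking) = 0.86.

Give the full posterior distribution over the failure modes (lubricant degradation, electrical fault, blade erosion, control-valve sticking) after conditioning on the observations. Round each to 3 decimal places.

0.040, 0.008, 0.186, 0.765

For each hypothesis, the unnormalized posterior weight is prior × product of the observation likelihoods:
  lubricant degradation: 0.24 × 0.72 × 0.07 × 0.90 = 0.010886
  electrical fault: 0.08 × 0.25 × 0.57 × 0.20 = 0.00228
  blade erosion: 0.40 × 0.77 × 0.35 × 0.47 = 0.050666
  control-valve sticking: 0.28 × 0.92 × 0.94 × 0.86 = 0.20824
The unnormalized weights sum to 0.27208.
P(lubricant degradation | evidence) = 0.010886 / 0.27208 ≈ 0.040
P(electrical fault | evidence) = 0.00228 / 0.27208 ≈ 0.008
P(blade erosion | evidence) = 0.050666 / 0.27208 ≈ 0.186
P(control-valve sticking | evidence) = 0.20824 / 0.27208 ≈ 0.765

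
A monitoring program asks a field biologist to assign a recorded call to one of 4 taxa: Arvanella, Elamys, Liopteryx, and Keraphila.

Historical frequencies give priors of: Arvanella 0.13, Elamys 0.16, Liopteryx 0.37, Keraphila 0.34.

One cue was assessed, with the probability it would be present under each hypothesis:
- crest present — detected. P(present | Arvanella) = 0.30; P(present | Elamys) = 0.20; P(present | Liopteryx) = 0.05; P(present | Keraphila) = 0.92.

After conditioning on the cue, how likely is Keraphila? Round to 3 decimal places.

Multiply each prior by the likelihood of the cue:
  Arvanella: 0.13 × 0.30 = 0.039
  Elamys: 0.16 × 0.20 = 0.032
  Liopteryx: 0.37 × 0.05 = 0.0185
  Keraphila: 0.34 × 0.92 = 0.3128
Normalizing constant Z = 0.039 + 0.032 + 0.0185 + 0.3128 = 0.4023.
P(Keraphila | evidence) = 0.3128 / 0.4023 ≈ 0.778.

0.778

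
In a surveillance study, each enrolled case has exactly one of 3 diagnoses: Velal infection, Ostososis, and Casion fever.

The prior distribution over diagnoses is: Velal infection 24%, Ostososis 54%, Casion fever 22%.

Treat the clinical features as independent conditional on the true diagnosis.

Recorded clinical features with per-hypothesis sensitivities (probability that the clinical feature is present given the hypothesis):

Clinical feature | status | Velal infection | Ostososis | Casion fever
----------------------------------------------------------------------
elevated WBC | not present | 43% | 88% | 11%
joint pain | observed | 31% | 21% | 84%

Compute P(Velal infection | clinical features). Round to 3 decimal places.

0.192

For each hypothesis, the unnormalized posterior weight is prior × product of the clinical feature likelihoods (using 1 − P(present | H) for each absent clinical feature):
  Velal infection: 0.24 × (1 − 0.43) × 0.31 = 0.042408
  Ostososis: 0.54 × (1 − 0.88) × 0.21 = 0.013608
  Casion fever: 0.22 × (1 − 0.11) × 0.84 = 0.16447
The unnormalized weights sum to 0.22049.
P(Velal infection | evidence) = 0.042408 / 0.22049 ≈ 0.192.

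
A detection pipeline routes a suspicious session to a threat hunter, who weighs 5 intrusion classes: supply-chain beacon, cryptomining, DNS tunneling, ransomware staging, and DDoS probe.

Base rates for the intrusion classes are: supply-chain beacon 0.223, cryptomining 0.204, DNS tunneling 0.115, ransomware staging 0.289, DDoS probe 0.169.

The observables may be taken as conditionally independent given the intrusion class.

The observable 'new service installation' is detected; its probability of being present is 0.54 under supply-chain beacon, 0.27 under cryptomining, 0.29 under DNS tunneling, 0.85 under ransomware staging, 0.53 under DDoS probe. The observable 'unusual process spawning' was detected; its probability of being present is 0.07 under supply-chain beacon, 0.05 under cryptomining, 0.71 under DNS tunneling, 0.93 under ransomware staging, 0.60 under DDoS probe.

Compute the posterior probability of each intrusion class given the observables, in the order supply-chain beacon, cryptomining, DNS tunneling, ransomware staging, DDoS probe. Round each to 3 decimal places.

0.027, 0.009, 0.075, 0.721, 0.170

For each hypothesis, the unnormalized posterior weight is prior × product of the observable likelihoods:
  supply-chain beacon: 0.223 × 0.54 × 0.07 = 0.0084294
  cryptomining: 0.204 × 0.27 × 0.05 = 0.002754
  DNS tunneling: 0.115 × 0.29 × 0.71 = 0.023678
  ransomware staging: 0.289 × 0.85 × 0.93 = 0.22845
  DDoS probe: 0.169 × 0.53 × 0.60 = 0.053742
Normalizing constant Z = 0.0084294 + 0.002754 + 0.023678 + 0.22845 + 0.053742 = 0.31706.
P(supply-chain beacon | evidence) = 0.0084294 / 0.31706 ≈ 0.027
P(cryptomining | evidence) = 0.002754 / 0.31706 ≈ 0.009
P(DNS tunneling | evidence) = 0.023678 / 0.31706 ≈ 0.075
P(ransomware staging | evidence) = 0.22845 / 0.31706 ≈ 0.721
P(DDoS probe | evidence) = 0.053742 / 0.31706 ≈ 0.170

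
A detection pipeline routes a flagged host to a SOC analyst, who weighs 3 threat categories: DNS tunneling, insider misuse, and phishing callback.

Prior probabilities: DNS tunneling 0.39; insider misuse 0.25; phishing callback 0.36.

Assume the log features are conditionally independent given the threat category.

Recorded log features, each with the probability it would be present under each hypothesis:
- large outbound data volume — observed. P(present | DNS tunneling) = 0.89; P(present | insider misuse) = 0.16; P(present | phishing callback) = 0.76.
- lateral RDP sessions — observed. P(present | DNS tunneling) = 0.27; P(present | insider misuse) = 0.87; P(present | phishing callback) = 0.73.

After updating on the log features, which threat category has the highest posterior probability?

By Bayes' rule with conditional independence, the unnormalized weight for each hypothesis is prior × ∏ likelihoods:
  DNS tunneling: 0.39 × 0.89 × 0.27 = 0.093717
  insider misuse: 0.25 × 0.16 × 0.87 = 0.0348
  phishing callback: 0.36 × 0.76 × 0.73 = 0.19973
Normalizing constant Z = 0.093717 + 0.0348 + 0.19973 = 0.32825.
P(DNS tunneling | evidence) ≈ 0.093717 / 0.32825 ≈ 0.286
P(insider misuse | evidence) ≈ 0.0348 / 0.32825 ≈ 0.106
P(phishing callback | evidence) ≈ 0.19973 / 0.32825 ≈ 0.608
The largest is 0.608, so phishing callback is most probable.

phishing callback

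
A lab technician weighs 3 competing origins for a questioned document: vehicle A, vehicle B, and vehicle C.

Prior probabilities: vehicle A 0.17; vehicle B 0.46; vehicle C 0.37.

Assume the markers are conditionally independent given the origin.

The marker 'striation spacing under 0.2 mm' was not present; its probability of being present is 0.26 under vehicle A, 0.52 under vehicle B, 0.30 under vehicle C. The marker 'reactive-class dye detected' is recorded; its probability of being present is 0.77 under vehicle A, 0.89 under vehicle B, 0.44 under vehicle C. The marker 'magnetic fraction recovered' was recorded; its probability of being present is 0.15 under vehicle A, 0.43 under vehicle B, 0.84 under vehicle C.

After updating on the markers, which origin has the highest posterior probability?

vehicle C

For each hypothesis, the unnormalized posterior weight is prior × product of the marker likelihoods (using 1 − P(present | H) for each absent marker):
  vehicle A: 0.17 × (1 − 0.26) × 0.77 × 0.15 = 0.01453
  vehicle B: 0.46 × (1 − 0.52) × 0.89 × 0.43 = 0.0845
  vehicle C: 0.37 × (1 − 0.30) × 0.44 × 0.84 = 0.095726
The unnormalized weights sum to 0.19476.
P(vehicle A | evidence) ≈ 0.01453 / 0.19476 ≈ 0.075
P(vehicle B | evidence) ≈ 0.0845 / 0.19476 ≈ 0.434
P(vehicle C | evidence) ≈ 0.095726 / 0.19476 ≈ 0.492
The largest is 0.492, so vehicle C is most probable.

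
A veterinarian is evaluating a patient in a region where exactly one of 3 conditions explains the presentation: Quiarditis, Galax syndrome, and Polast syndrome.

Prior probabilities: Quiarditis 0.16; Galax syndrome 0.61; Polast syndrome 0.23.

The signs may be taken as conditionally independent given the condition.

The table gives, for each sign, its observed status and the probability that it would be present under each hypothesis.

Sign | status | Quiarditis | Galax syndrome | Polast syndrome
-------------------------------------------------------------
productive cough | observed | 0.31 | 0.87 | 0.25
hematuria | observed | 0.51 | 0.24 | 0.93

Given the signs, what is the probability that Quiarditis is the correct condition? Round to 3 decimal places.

Multiply each prior by the joint likelihood of the sign pattern:
  Quiarditis: 0.16 × 0.31 × 0.51 = 0.025296
  Galax syndrome: 0.61 × 0.87 × 0.24 = 0.12737
  Polast syndrome: 0.23 × 0.25 × 0.93 = 0.053475
The unnormalized weights sum to 0.20614.
P(Quiarditis | evidence) = 0.025296 / 0.20614 ≈ 0.123.

0.123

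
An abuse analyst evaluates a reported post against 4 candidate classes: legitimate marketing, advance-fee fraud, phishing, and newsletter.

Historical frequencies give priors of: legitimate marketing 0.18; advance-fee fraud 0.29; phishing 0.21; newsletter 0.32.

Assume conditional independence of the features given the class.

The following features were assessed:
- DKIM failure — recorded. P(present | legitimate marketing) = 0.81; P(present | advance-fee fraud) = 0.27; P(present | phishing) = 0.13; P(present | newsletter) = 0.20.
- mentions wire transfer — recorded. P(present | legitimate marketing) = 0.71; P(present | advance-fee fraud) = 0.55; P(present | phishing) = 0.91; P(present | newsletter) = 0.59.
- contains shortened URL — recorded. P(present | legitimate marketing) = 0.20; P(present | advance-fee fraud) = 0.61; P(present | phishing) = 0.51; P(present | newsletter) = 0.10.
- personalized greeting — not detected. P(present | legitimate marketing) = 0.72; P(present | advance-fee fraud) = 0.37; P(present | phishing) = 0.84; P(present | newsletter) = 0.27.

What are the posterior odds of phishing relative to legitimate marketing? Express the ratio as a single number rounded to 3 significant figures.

0.350

Posterior odds equal prior odds times the likelihood ratio; only the two competing hypotheses matter (using 1 − P(present | H) for each absent feature).
  phishing: 0.21 × 0.13 × 0.91 × 0.51 × (1 − 0.84) = 0.0020272
  legitimate marketing: 0.18 × 0.81 × 0.71 × 0.20 × (1 − 0.72) = 0.005797
Odds(phishing : legitimate marketing) = 0.0020272 / 0.005797 ≈ 0.350.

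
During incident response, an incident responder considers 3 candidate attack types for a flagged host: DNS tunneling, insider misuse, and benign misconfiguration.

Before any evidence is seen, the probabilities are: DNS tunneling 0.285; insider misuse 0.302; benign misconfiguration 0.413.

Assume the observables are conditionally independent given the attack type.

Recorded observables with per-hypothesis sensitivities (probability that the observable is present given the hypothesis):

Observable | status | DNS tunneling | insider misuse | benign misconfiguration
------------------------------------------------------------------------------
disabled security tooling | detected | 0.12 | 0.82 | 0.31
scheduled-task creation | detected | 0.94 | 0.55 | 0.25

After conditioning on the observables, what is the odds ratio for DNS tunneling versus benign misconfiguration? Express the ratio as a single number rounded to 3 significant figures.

Posterior odds equal prior odds times the likelihood ratio; only the two competing hypotheses matter.
  DNS tunneling: 0.285 × 0.12 × 0.94 = 0.032148
  benign misconfiguration: 0.413 × 0.31 × 0.25 = 0.032008
Posterior odds = 0.032148 / 0.032008 ≈ 1.00.

1.00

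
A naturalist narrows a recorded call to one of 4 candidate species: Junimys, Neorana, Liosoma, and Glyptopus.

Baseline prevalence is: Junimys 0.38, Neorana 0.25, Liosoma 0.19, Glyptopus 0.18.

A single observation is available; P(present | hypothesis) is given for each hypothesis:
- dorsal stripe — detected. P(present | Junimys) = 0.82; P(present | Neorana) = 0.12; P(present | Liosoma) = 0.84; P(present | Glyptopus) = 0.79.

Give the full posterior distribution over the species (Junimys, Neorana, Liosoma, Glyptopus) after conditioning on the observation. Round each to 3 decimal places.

For each hypothesis, the unnormalized posterior weight is prior × likelihood:
  Junimys: 0.38 × 0.82 = 0.3116
  Neorana: 0.25 × 0.12 = 0.03
  Liosoma: 0.19 × 0.84 = 0.1596
  Glyptopus: 0.18 × 0.79 = 0.1422
The unnormalized weights sum to 0.6434.
P(Junimys | evidence) = 0.3116 / 0.6434 ≈ 0.484
P(Neorana | evidence) = 0.03 / 0.6434 ≈ 0.047
P(Liosoma | evidence) = 0.1596 / 0.6434 ≈ 0.248
P(Glyptopus | evidence) = 0.1422 / 0.6434 ≈ 0.221

0.484, 0.047, 0.248, 0.221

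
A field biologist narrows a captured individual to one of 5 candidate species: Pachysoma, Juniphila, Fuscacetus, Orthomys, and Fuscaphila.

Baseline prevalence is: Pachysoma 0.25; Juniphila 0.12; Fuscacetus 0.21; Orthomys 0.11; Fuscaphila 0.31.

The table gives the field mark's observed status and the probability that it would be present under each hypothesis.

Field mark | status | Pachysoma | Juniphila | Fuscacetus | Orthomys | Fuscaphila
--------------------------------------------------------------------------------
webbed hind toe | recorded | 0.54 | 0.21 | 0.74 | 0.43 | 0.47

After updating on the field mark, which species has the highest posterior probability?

By Bayes' rule, the unnormalized weight for each hypothesis is prior × likelihood:
  Pachysoma: 0.25 × 0.54 = 0.135
  Juniphila: 0.12 × 0.21 = 0.0252
  Fuscacetus: 0.21 × 0.74 = 0.1554
  Orthomys: 0.11 × 0.43 = 0.0473
  Fuscaphila: 0.31 × 0.47 = 0.1457
The unnormalized weights sum to 0.5086.
P(Pachysoma | evidence) ≈ 0.135 / 0.5086 ≈ 0.265
P(Juniphila | evidence) ≈ 0.0252 / 0.5086 ≈ 0.050
P(Fuscacetus | evidence) ≈ 0.1554 / 0.5086 ≈ 0.306
P(Orthomys | evidence) ≈ 0.0473 / 0.5086 ≈ 0.093
P(Fuscaphila | evidence) ≈ 0.1457 / 0.5086 ≈ 0.286
The largest is 0.306, so Fuscacetus is most probable.

Fuscacetus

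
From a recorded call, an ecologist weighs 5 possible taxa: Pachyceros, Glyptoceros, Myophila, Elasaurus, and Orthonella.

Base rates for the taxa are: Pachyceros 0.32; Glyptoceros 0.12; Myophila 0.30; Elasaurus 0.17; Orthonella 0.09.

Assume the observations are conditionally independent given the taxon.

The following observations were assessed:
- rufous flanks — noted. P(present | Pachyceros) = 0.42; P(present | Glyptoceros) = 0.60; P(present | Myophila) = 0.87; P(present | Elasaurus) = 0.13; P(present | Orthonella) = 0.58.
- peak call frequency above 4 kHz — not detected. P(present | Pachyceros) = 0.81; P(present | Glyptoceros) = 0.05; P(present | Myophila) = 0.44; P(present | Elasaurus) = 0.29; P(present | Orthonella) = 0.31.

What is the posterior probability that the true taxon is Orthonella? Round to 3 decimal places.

By Bayes' rule with conditional independence, the unnormalized weight for each hypothesis is prior × ∏ likelihoods (using 1 − P(present | H) for each absent observation):
  Pachyceros: 0.32 × 0.42 × (1 − 0.81) = 0.025536
  Glyptoceros: 0.12 × 0.60 × (1 − 0.05) = 0.0684
  Myophila: 0.30 × 0.87 × (1 − 0.44) = 0.14616
  Elasaurus: 0.17 × 0.13 × (1 − 0.29) = 0.015691
  Orthonella: 0.09 × 0.58 × (1 − 0.31) = 0.036018
The unnormalized weights sum to 0.2918.
P(Orthonella | evidence) = 0.036018 / 0.2918 ≈ 0.123.

0.123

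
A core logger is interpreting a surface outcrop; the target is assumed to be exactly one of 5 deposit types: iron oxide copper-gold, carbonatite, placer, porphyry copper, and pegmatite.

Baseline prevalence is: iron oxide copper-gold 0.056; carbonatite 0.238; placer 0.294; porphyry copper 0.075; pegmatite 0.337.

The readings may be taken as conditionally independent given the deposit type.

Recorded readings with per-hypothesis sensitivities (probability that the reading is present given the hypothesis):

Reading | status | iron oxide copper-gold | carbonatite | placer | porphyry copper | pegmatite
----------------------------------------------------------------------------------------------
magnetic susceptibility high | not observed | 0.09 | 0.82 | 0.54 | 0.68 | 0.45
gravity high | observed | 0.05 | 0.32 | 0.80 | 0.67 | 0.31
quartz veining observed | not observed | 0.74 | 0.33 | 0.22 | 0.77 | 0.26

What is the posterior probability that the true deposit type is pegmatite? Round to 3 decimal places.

Multiply each prior by the joint likelihood of the reading pattern (using 1 − P(present | H) for each absent reading):
  iron oxide copper-gold: 0.056 × (1 − 0.09) × 0.05 × (1 − 0.74) = 0.00066248
  carbonatite: 0.238 × (1 − 0.82) × 0.32 × (1 − 0.33) = 0.0091849
  placer: 0.294 × (1 − 0.54) × 0.80 × (1 − 0.22) = 0.08439
  porphyry copper: 0.075 × (1 − 0.68) × 0.67 × (1 − 0.77) = 0.0036984
  pegmatite: 0.337 × (1 − 0.45) × 0.31 × (1 − 0.26) = 0.042519
The unnormalized weights sum to 0.14045.
P(pegmatite | evidence) = 0.042519 / 0.14045 ≈ 0.303.

0.303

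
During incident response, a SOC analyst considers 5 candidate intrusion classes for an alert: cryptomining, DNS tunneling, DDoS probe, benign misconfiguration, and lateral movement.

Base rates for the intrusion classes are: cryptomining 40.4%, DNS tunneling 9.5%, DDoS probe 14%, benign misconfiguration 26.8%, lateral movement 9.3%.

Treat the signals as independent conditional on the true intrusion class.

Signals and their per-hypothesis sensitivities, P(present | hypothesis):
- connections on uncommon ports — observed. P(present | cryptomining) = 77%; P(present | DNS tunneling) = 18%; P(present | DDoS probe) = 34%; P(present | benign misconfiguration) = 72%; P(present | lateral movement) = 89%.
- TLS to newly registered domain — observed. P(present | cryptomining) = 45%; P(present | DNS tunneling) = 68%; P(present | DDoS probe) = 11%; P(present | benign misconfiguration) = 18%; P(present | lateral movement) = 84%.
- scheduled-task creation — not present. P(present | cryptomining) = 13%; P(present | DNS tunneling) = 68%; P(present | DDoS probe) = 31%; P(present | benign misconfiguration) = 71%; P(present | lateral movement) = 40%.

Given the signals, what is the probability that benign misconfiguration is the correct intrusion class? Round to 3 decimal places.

0.056

By Bayes' rule with conditional independence, the unnormalized weight for each hypothesis is prior × ∏ likelihoods (using 1 − P(present | H) for each absent signal):
  cryptomining: 0.404 × 0.77 × 0.45 × (1 − 0.13) = 0.12179
  DNS tunneling: 0.095 × 0.18 × 0.68 × (1 − 0.68) = 0.003721
  DDoS probe: 0.140 × 0.34 × 0.11 × (1 − 0.31) = 0.0036128
  benign misconfiguration: 0.268 × 0.72 × 0.18 × (1 − 0.71) = 0.010073
  lateral movement: 0.093 × 0.89 × 0.84 × (1 − 0.40) = 0.041716
Normalizing constant Z = 0.12179 + 0.003721 + 0.0036128 + 0.010073 + 0.041716 = 0.18091.
P(benign misconfiguration | evidence) = 0.010073 / 0.18091 ≈ 0.056.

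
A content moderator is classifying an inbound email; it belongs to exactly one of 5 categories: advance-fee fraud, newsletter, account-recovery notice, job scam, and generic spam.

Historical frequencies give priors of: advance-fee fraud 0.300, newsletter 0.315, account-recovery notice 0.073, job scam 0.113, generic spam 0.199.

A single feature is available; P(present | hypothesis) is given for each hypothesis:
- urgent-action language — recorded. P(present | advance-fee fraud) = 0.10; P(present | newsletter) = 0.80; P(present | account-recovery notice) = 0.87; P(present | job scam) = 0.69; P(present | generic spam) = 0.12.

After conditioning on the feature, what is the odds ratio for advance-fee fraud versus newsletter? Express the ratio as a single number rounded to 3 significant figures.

0.119

Unnormalized posterior weight (prior times the feature likelihood) for each of the two hypotheses:
  advance-fee fraud: 0.300 × 0.10 = 0.03
  newsletter: 0.315 × 0.80 = 0.252
Odds(advance-fee fraud : newsletter) = 0.03 / 0.252 ≈ 0.119.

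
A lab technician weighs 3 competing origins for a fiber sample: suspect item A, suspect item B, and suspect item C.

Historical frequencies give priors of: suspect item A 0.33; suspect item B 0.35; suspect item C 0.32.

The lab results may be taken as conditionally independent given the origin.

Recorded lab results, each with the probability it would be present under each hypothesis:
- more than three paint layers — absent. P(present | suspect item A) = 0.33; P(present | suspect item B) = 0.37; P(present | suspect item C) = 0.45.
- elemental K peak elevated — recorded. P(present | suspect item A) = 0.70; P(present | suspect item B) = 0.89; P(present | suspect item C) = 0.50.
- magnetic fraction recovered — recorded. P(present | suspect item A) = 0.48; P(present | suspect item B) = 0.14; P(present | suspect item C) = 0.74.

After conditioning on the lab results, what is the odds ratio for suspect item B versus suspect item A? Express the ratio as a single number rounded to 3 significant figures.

The normalizing constant cancels in an odds ratio, so compute prior × likelihood for the two hypotheses only (using 1 − P(present | H) for each absent lab result):
  suspect item B: 0.35 × (1 − 0.37) × 0.89 × 0.14 = 0.027474
  suspect item A: 0.33 × (1 − 0.33) × 0.70 × 0.48 = 0.07429
Posterior odds = 0.027474 / 0.07429 ≈ 0.370.

0.370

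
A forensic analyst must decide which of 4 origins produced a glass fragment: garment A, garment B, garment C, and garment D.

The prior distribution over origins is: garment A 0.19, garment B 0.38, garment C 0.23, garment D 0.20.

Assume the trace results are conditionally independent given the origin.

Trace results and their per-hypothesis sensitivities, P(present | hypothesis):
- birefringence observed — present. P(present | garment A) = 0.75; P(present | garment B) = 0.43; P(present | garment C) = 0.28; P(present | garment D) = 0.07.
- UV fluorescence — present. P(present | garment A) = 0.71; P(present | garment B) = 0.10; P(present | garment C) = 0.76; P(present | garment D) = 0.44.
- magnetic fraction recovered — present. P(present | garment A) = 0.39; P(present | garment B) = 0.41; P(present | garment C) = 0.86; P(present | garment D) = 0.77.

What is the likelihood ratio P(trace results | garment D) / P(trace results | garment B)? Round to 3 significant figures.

Take the product of per-trace result likelihoods under each hypothesis, then divide.
  garment D: 0.07 × 0.44 × 0.77 = 0.023716
  garment B: 0.43 × 0.10 × 0.41 = 0.01763
Bayes factor = 0.023716 / 0.01763 ≈ 1.35

1.35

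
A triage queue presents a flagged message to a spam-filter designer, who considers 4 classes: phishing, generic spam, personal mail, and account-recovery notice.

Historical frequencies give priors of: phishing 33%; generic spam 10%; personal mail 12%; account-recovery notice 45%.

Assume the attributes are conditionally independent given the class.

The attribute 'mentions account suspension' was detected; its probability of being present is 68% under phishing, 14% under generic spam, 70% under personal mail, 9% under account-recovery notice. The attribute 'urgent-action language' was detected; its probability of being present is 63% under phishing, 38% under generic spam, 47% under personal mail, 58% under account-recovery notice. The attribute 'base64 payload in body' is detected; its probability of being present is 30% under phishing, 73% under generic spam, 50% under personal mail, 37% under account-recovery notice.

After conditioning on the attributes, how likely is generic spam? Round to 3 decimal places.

0.052

For each hypothesis, the unnormalized posterior weight is prior × product of the attribute likelihoods:
  phishing: 0.33 × 0.68 × 0.63 × 0.30 = 0.042412
  generic spam: 0.10 × 0.14 × 0.38 × 0.73 = 0.0038836
  personal mail: 0.12 × 0.70 × 0.47 × 0.50 = 0.01974
  account-recovery notice: 0.45 × 0.09 × 0.58 × 0.37 = 0.0086913
The unnormalized weights sum to 0.074727.
P(generic spam | evidence) = 0.0038836 / 0.074727 ≈ 0.052.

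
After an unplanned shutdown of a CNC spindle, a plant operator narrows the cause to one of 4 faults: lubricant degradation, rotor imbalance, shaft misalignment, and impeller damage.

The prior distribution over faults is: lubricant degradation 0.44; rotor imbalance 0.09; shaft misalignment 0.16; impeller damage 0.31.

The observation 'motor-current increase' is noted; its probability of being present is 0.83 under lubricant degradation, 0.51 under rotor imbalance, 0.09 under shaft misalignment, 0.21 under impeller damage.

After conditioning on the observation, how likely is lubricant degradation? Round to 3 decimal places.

Multiply each prior by the likelihood of the observation:
  lubricant degradation: 0.44 × 0.83 = 0.3652
  rotor imbalance: 0.09 × 0.51 = 0.0459
  shaft misalignment: 0.16 × 0.09 = 0.0144
  impeller damage: 0.31 × 0.21 = 0.0651
The unnormalized weights sum to 0.4906.
P(lubricant degradation | evidence) = 0.3652 / 0.4906 ≈ 0.744.

0.744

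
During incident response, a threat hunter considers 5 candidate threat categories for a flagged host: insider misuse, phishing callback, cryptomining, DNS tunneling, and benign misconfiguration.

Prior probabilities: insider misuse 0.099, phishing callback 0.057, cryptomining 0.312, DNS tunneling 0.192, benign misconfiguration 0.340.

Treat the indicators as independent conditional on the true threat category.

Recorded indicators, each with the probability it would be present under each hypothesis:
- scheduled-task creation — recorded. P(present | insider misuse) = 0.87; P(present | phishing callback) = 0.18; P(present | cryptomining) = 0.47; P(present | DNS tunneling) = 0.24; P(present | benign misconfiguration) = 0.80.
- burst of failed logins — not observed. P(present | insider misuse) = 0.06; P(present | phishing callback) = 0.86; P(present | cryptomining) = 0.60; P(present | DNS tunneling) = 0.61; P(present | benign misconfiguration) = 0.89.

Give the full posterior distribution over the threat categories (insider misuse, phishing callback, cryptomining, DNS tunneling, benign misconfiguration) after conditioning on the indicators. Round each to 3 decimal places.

Multiply each prior by the joint likelihood of the indicator pattern (using 1 − P(present | H) for each absent indicator):
  insider misuse: 0.099 × 0.87 × (1 − 0.06) = 0.080962
  phishing callback: 0.057 × 0.18 × (1 − 0.86) = 0.0014364
  cryptomining: 0.312 × 0.47 × (1 − 0.60) = 0.058656
  DNS tunneling: 0.192 × 0.24 × (1 − 0.61) = 0.017971
  benign misconfiguration: 0.340 × 0.80 × (1 − 0.89) = 0.02992
Normalizing constant Z = 0.080962 + 0.0014364 + 0.058656 + 0.017971 + 0.02992 = 0.18895.
P(insider misuse | evidence) = 0.080962 / 0.18895 ≈ 0.428
P(phishing callback | evidence) = 0.0014364 / 0.18895 ≈ 0.008
P(cryptomining | evidence) = 0.058656 / 0.18895 ≈ 0.310
P(DNS tunneling | evidence) = 0.017971 / 0.18895 ≈ 0.095
P(benign misconfiguration | evidence) = 0.02992 / 0.18895 ≈ 0.158

0.428, 0.008, 0.310, 0.095, 0.158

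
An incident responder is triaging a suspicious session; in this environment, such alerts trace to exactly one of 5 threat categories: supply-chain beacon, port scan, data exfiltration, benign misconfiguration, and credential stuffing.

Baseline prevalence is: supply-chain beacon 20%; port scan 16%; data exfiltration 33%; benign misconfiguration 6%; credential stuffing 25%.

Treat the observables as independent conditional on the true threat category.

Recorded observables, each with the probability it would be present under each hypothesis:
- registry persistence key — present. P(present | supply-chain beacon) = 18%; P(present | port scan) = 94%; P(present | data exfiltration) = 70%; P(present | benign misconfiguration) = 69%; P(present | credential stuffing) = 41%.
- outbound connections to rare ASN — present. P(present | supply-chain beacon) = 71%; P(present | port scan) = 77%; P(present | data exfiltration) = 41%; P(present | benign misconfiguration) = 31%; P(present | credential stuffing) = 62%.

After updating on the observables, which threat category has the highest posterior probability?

Multiply each prior by the joint likelihood of the observable pattern:
  supply-chain beacon: 0.20 × 0.18 × 0.71 = 0.02556
  port scan: 0.16 × 0.94 × 0.77 = 0.11581
  data exfiltration: 0.33 × 0.70 × 0.41 = 0.09471
  benign misconfiguration: 0.06 × 0.69 × 0.31 = 0.012834
  credential stuffing: 0.25 × 0.41 × 0.62 = 0.06355
The unnormalized weights sum to 0.31246.
P(supply-chain beacon | evidence) ≈ 0.02556 / 0.31246 ≈ 0.082
P(port scan | evidence) ≈ 0.11581 / 0.31246 ≈ 0.371
P(data exfiltration | evidence) ≈ 0.09471 / 0.31246 ≈ 0.303
P(benign misconfiguration | evidence) ≈ 0.012834 / 0.31246 ≈ 0.041
P(credential stuffing | evidence) ≈ 0.06355 / 0.31246 ≈ 0.203
The largest is 0.371, so port scan is most probable.

port scan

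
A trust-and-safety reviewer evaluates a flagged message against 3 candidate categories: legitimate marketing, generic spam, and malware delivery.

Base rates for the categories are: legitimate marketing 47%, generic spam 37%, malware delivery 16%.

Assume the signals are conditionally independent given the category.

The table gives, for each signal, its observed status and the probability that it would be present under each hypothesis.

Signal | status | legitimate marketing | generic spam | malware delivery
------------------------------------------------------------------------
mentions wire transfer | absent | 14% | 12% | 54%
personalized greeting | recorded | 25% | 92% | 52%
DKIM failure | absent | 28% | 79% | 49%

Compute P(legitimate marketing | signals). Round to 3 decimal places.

0.469

For each hypothesis, the unnormalized posterior weight is prior × product of the signal likelihoods (using 1 − P(present | H) for each absent signal):
  legitimate marketing: 0.47 × (1 − 0.14) × 0.25 × (1 − 0.28) = 0.072756
  generic spam: 0.37 × (1 − 0.12) × 0.92 × (1 − 0.79) = 0.062906
  malware delivery: 0.16 × (1 − 0.54) × 0.52 × (1 − 0.49) = 0.019519
Marginal likelihood of the evidence = 0.15518.
P(legitimate marketing | evidence) = 0.072756 / 0.15518 ≈ 0.469.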